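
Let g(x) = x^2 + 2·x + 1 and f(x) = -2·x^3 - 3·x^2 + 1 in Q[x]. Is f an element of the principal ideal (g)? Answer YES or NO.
YES

In Q[x] the ideal (g) consists of all multiples of g, so f ∈ (g) iff g | f, i.e. iff the remainder of f on division by g is 0. Divide f by g (g is monic, so eliminate the leading term of the running remainder at each step):
  leading term -2·x^3: subtract (-2·x)·g(x) = -2·x^3 - 4·x^2 - 2·x, leaving x^2 + 2·x + 1
  leading term x^2: subtract (1)·g(x) = x^2 + 2·x + 1, leaving 0
The remainder is 0, so f(x) = g(x) · h(x) with h(x) = 1 - 2·x. Hence g | f, i.e. f ∈ (g).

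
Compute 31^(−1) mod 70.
31^(−1) ≡ 61 (mod 70)

Apply the extended Euclidean algorithm to (70, 31), tracking rows (r, s, t) with s·70 + t·31 = r. Each division r_prev = q·r_cur + r_new produces the new row as (previous row) − q·(current row):
  row A: (70, 1, 0)   [1·70 + 0·31 = 70]
  row B: (31, 0, 1)   [0·70 + 1·31 = 31]
  70 = 2·31 + 8   → row C = row A − 2·row B = (8, 1, −2)   [check: 1·70 − 2·31 = 8]
  31 = 3·8 + 7   → row D = row B − 3·row C = (7, −3, 7)   [check: −3·70 + 7·31 = 7]
  8 = 1·7 + 1   → row E = row C − 1·row D = (1, 4, −9)   [check: 4·70 − 9·31 = 1]
  7 = 7·1 + 0   → remainder 0, stop. gcd = 1 (last nonzero row E).
The gcd is 1, so 31 is invertible mod 70. The last nonzero row gives 4·70 − 9·31 = 1, so t = −9. So 31^(−1) ≡ −9 ≡ 61 (mod 70). Verify: 31 · 61 = 1891 ≡ 1 (mod 70). ✓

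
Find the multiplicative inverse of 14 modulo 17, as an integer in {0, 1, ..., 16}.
14^(−1) ≡ 11 (mod 17)

Apply the extended Euclidean algorithm to (17, 14), tracking rows (r, s, t) with s·17 + t·14 = r. Each division r_prev = q·r_cur + r_new produces the new row as (previous row) − q·(current row):
  row A: (17, 1, 0)   [1·17 + 0·14 = 17]
  row B: (14, 0, 1)   [0·17 + 1·14 = 14]
  17 = 1·14 + 3   → row C = row A − 1·row B = (3, 1, −1)   [check: 1·17 − 1·14 = 3]
  14 = 4·3 + 2   → row D = row B − 4·row C = (2, −4, 5)   [check: −4·17 + 5·14 = 2]
  3 = 1·2 + 1   → row E = row C − 1·row D = (1, 5, −6)   [check: 5·17 − 6·14 = 1]
  2 = 2·1 + 0   → remainder 0, stop. gcd = 1 (last nonzero row E).
The gcd is 1, so 14 is invertible mod 17. The last nonzero row gives 5·17 − 6·14 = 1, so t = −6. So 14^(−1) ≡ −6 ≡ 11 (mod 17). Verify: 14 · 11 = 154 ≡ 1 (mod 17). ✓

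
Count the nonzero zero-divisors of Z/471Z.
Z/471Z has 158 nonzero zero-divisors

In Z/471Z each nonzero element is either a unit (gcd with 471 is 1) or a zero-divisor (gcd > 1). The number of units is φ(471): factorise 471 = 3 · 157, so φ(471) = (3 − 1) · (157 − 1) = 2 · 156 = 312. The nonzero elements number 471 − 1 = 470. Hence the nonzero zero-divisors number 470 − 312 = 158.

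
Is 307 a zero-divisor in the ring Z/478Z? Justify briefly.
gcd(307, 478) = 1, so 307 is a unit in Z/478Z (it has a multiplicative inverse). A unit cannot be a zero-divisor: if 307·b ≡ 0 then multiplying both sides by 307^(−1) gives b ≡ 0. So 307 is not a zero-divisor.

Final answer: NO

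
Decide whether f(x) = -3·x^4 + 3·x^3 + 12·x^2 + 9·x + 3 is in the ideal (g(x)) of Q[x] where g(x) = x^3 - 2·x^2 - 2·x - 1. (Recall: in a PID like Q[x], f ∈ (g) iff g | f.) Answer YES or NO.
In Q[x] the ideal (g) consists of all multiples of g, so f ∈ (g) iff g | f, i.e. iff the remainder of f on division by g is 0. Divide f by g (g is monic, so eliminate the leading term of the running remainder at each step):
  leading term -3·x^4: subtract (-3·x)·g(x) = -3·x^4 + 6·x^3 + 6·x^2 + 3·x, leaving -3·x^3 + 6·x^2 + 6·x + 3
  leading term -3·x^3: subtract (-3)·g(x) = -3·x^3 + 6·x^2 + 6·x + 3, leaving 0
The remainder is 0, so f(x) = g(x) · h(x) with h(x) = -3·x - 3. Hence g | f, i.e. f ∈ (g).

Final answer: YES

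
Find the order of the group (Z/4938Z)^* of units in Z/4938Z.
(Z/4938Z)^* consists of the classes a with gcd(a, 4938) = 1, so its order is φ(4938). φ is multiplicative, with φ(p^e) = p^e − p^(e−1). Factorise 4938 = 2 · 3 · 823. Then
  φ(4938) = (2 − 1) · (3 − 1) · (823 − 1) = 1 · 2 · 822 = 1644.
Thus |(Z/4938Z)^*| = 1644.

Final answer: |(Z/4938Z)^*| = 1644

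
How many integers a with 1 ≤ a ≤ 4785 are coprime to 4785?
The number of a ∈ {1, ..., 4785} with gcd(a, 4785) = 1 is by definition Euler's totient φ(4785). φ is multiplicative, with φ(p^e) = p^e − p^(e−1). Factorise 4785 = 3 · 5 · 11 · 29. Then
  φ(4785) = (3 − 1) · (5 − 1) · (11 − 1) · (29 − 1) = 2 · 4 · 10 · 28 = 2240.
So there are 2240 such integers.

Final answer: 2240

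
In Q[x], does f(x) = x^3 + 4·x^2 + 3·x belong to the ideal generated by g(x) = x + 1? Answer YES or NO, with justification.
YES

In Q[x] the ideal (g) consists of all multiples of g, so f ∈ (g) iff g | f, i.e. iff the remainder of f on division by g is 0. Divide f by g (g is monic, so eliminate the leading term of the running remainder at each step):
  leading term x^3: subtract (x^2)·g(x) = x^3 + x^2, leaving 3·x^2 + 3·x
  leading term 3·x^2: subtract (3·x)·g(x) = 3·x^2 + 3·x, leaving 0
The remainder is 0, so f(x) = g(x) · h(x) with h(x) = x^2 + 3·x. Hence g | f, i.e. f ∈ (g).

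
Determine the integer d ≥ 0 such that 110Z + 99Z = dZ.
(110, 99) = (11); d = 11

In the PID Z, (a, b) is generated by gcd(a, b). Compute gcd(110, 99) with the extended Euclidean algorithm, tracking rows (r, s, t) with s·110 + t·99 = r:
  row A: (110, 1, 0)   [1·110 + 0·99 = 110]
  row B: (99, 0, 1)   [0·110 + 1·99 = 99]
  110 = 1·99 + 11   → row C = row A − 1·row B = (11, 1, −1)   [check: 1·110 − 1·99 = 11]
  99 = 9·11 + 0   → remainder 0, stop. gcd = 11 (last nonzero row C).
So gcd(110, 99) = 11, with Bézout identity 1·110 − 1·99 = 11. Containment (⊇): the Bézout identity exhibits 11 as an element of (110, 99), giving (11) ⊆ (110, 99). Containment (⊆): since 11 | 110 and 11 | 99 (110 = 11·10, 99 = 11·9), every Z-linear combination of 110 and 99 is divisible by 11, so (110, 99) ⊆ (11). Therefore (110, 99) = (11), d = 11.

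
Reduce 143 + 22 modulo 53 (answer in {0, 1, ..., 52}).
6

Reduce the summands first: 143 ≡ 37 (mod 53), so 143 + 22 ≡ 37 + 22 (mod 53). 37 + 22 = 59; 59 = 1·53 + 6, so (143 + 22) mod 53 = 6.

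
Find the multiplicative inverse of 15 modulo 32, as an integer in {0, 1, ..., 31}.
Apply the extended Euclidean algorithm to (32, 15), tracking rows (r, s, t) with s·32 + t·15 = r. Each division r_prev = q·r_cur + r_new produces the new row as (previous row) − q·(current row):
  row A: (32, 1, 0)   [1·32 + 0·15 = 32]
  row B: (15, 0, 1)   [0·32 + 1·15 = 15]
  32 = 2·15 + 2   → row C = row A − 2·row B = (2, 1, −2)   [check: 1·32 − 2·15 = 2]
  15 = 7·2 + 1   → row D = row B − 7·row C = (1, −7, 15)   [check: −7·32 + 15·15 = 1]
  2 = 2·1 + 0   → remainder 0, stop. gcd = 1 (last nonzero row D).
The gcd is 1, so 15 is invertible mod 32. The last nonzero row gives −7·32 + 15·15 = 1, so t = 15. So 15^(−1) ≡ 15 (mod 32). Verify: 15 · 15 = 225 ≡ 1 (mod 32). ✓

Final answer: 15^(−1) ≡ 15 (mod 32)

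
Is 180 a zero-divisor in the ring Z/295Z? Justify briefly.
gcd(180, 295) = 5 > 1, so 180 is not a unit in Z/295Z. In Z/nZ every nonzero non-unit is a zero-divisor: explicitly, take b = 295/gcd = 59 ≠ 0 (mod 295); then 180·59 = 10620 = 36·295, i.e. 180·59 ≡ 0 (mod 295). So 180 is a zero-divisor.

Final answer: YES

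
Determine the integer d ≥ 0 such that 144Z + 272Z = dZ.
In the PID Z, (a, b) is generated by gcd(a, b). Compute gcd(272, 144) with the extended Euclidean algorithm, tracking rows (r, s, t) with s·272 + t·144 = r:
  row A: (272, 1, 0)   [1·272 + 0·144 = 272]
  row B: (144, 0, 1)   [0·272 + 1·144 = 144]
  272 = 1·144 + 128   → row C = row A − 1·row B = (128, 1, −1)   [check: 1·272 − 1·144 = 128]
  144 = 1·128 + 16   → row D = row B − 1·row C = (16, −1, 2)   [check: −1·272 + 2·144 = 16]
  128 = 8·16 + 0   → remainder 0, stop. gcd = 16 (last nonzero row D).
So gcd(144, 272) = 16, with Bézout identity −1·272 + 2·144 = 16. Containment (⊇): the Bézout identity exhibits 16 as an element of (144, 272), giving (16) ⊆ (144, 272). Containment (⊆): since 16 | 144 and 16 | 272 (144 = 16·9, 272 = 16·17), every Z-linear combination of 144 and 272 is divisible by 16, so (144, 272) ⊆ (16). Therefore (144, 272) = (16), d = 16.

Final answer: (144, 272) = (16); d = 16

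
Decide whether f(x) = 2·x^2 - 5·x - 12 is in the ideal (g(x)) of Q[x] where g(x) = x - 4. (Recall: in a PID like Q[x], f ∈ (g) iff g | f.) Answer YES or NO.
YES

In Q[x] the ideal (g) consists of all multiples of g, so f ∈ (g) iff g | f, i.e. iff the remainder of f on division by g is 0. Divide f by g (g is monic, so eliminate the leading term of the running remainder at each step):
  leading term 2·x^2: subtract (2·x)·g(x) = 2·x^2 - 8·x, leaving 3·x - 12
  leading term 3·x: subtract (3)·g(x) = 3·x - 12, leaving 0
The remainder is 0, so f(x) = g(x) · h(x) with h(x) = 2·x + 3. Hence g | f, i.e. f ∈ (g).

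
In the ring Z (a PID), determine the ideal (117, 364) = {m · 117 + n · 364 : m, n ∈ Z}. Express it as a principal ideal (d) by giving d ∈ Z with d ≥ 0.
(117, 364) = (13); d = 13

In the PID Z, (a, b) is generated by gcd(a, b). Compute gcd(364, 117) with the extended Euclidean algorithm, tracking rows (r, s, t) with s·364 + t·117 = r:
  row A: (364, 1, 0)   [1·364 + 0·117 = 364]
  row B: (117, 0, 1)   [0·364 + 1·117 = 117]
  364 = 3·117 + 13   → row C = row A − 3·row B = (13, 1, −3)   [check: 1·364 − 3·117 = 13]
  117 = 9·13 + 0   → remainder 0, stop. gcd = 13 (last nonzero row C).
So gcd(117, 364) = 13, with Bézout identity 1·364 − 3·117 = 13. Containment (⊇): the Bézout identity exhibits 13 as an element of (117, 364), giving (13) ⊆ (117, 364). Containment (⊆): since 13 | 117 and 13 | 364 (117 = 13·9, 364 = 13·28), every Z-linear combination of 117 and 364 is divisible by 13, so (117, 364) ⊆ (13). Therefore (117, 364) = (13), d = 13.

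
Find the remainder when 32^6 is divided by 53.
37

Use repeated squaring. Binary(6) = 110. Walk through the bits of the exponent 6 left-to-right: at each bit after the leading one, square the running value, then multiply by 32 if the bit is 1 (always reducing mod 53):
  bit 1 = 1 (leading): start with 32.
  bit 2 = 1: square 32^2 = 1024 ≡ 17; bit is 1, so multiply 17·32 = 544 ≡ 14 (mod 53).
  bit 3 = 0: square 14^2 = 196 ≡ 37 (mod 53).
Final value: 32^6 ≡ 37 (mod 53).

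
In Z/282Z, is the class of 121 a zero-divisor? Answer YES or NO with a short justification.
NO

gcd(121, 282) = 1, so 121 is a unit in Z/282Z (it has a multiplicative inverse). A unit cannot be a zero-divisor: if 121·b ≡ 0 then multiplying both sides by 121^(−1) gives b ≡ 0. So 121 is not a zero-divisor.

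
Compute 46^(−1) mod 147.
46^(−1) ≡ 16 (mod 147)

Apply the extended Euclidean algorithm to (147, 46), tracking rows (r, s, t) with s·147 + t·46 = r. Each division r_prev = q·r_cur + r_new produces the new row as (previous row) − q·(current row):
  row A: (147, 1, 0)   [1·147 + 0·46 = 147]
  row B: (46, 0, 1)   [0·147 + 1·46 = 46]
  147 = 3·46 + 9   → row C = row A − 3·row B = (9, 1, −3)   [check: 1·147 − 3·46 = 9]
  46 = 5·9 + 1   → row D = row B − 5·row C = (1, −5, 16)   [check: −5·147 + 16·46 = 1]
  9 = 9·1 + 0   → remainder 0, stop. gcd = 1 (last nonzero row D).
The gcd is 1, so 46 is invertible mod 147. The last nonzero row gives −5·147 + 16·46 = 1, so t = 16. So 46^(−1) ≡ 16 (mod 147). Verify: 46 · 16 = 736 ≡ 1 (mod 147). ✓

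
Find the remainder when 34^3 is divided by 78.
70

Use repeated squaring. Binary(3) = 11. Walk through the bits of the exponent 3 left-to-right: at each bit after the leading one, square the running value, then multiply by 34 if the bit is 1 (always reducing mod 78):
  bit 1 = 1 (leading): start with 34.
  bit 2 = 1: square 34^2 = 1156 ≡ 64; bit is 1, so multiply 64·34 = 2176 ≡ 70 (mod 78).
Final value: 34^3 ≡ 70 (mod 78).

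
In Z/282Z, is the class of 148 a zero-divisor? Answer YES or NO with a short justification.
YES

gcd(148, 282) = 2 > 1, so 148 is not a unit in Z/282Z. In Z/nZ every nonzero non-unit is a zero-divisor: explicitly, take b = 282/gcd = 141 ≠ 0 (mod 282); then 148·141 = 20868 = 74·282, i.e. 148·141 ≡ 0 (mod 282). So 148 is a zero-divisor.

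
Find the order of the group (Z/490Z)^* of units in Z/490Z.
|(Z/490Z)^*| = 168

(Z/490Z)^* consists of the classes a with gcd(a, 490) = 1, so its order is φ(490). φ is multiplicative, with φ(p^e) = p^e − p^(e−1). Factorise 490 = 2 · 5 · 7^2. Then
  φ(490) = (2 − 1) · (5 − 1) · (7^2 − 7^1) = 1 · 4 · 42 = 168.
Thus |(Z/490Z)^*| = 168.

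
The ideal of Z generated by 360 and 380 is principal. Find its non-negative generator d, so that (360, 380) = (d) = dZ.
In the PID Z, (a, b) is generated by gcd(a, b). Compute gcd(380, 360) with the extended Euclidean algorithm, tracking rows (r, s, t) with s·380 + t·360 = r:
  row A: (380, 1, 0)   [1·380 + 0·360 = 380]
  row B: (360, 0, 1)   [0·380 + 1·360 = 360]
  380 = 1·360 + 20   → row C = row A − 1·row B = (20, 1, −1)   [check: 1·380 − 1·360 = 20]
  360 = 18·20 + 0   → remainder 0, stop. gcd = 20 (last nonzero row C).
So gcd(360, 380) = 20, with Bézout identity 1·380 − 1·360 = 20. Containment (⊇): the Bézout identity exhibits 20 as an element of (360, 380), giving (20) ⊆ (360, 380). Containment (⊆): since 20 | 360 and 20 | 380 (360 = 20·18, 380 = 20·19), every Z-linear combination of 360 and 380 is divisible by 20, so (360, 380) ⊆ (20). Therefore (360, 380) = (20), d = 20.

Final answer: (360, 380) = (20); d = 20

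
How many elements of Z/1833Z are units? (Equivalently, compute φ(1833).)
An element a ∈ Z/1833Z is a unit iff gcd(a, 1833) = 1, so the number of units is φ(1833). φ is multiplicative, with φ(p^e) = p^e − p^(e−1). Factorise 1833 = 3 · 13 · 47. Then
  φ(1833) = (3 − 1) · (13 − 1) · (47 − 1) = 2 · 12 · 46 = 1104.

Final answer: Z/1833Z has φ(1833) = 1104 units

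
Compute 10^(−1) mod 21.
Apply the extended Euclidean algorithm to (21, 10), tracking rows (r, s, t) with s·21 + t·10 = r. Each division r_prev = q·r_cur + r_new produces the new row as (previous row) − q·(current row):
  row A: (21, 1, 0)   [1·21 + 0·10 = 21]
  row B: (10, 0, 1)   [0·21 + 1·10 = 10]
  21 = 2·10 + 1   → row C = row A − 2·row B = (1, 1, −2)   [check: 1·21 − 2·10 = 1]
  10 = 10·1 + 0   → remainder 0, stop. gcd = 1 (last nonzero row C).
The gcd is 1, so 10 is invertible mod 21. The last nonzero row gives 1·21 − 2·10 = 1, so t = −2. So 10^(−1) ≡ −2 ≡ 19 (mod 21). Verify: 10 · 19 = 190 ≡ 1 (mod 21). ✓

Final answer: 10^(−1) ≡ 19 (mod 21)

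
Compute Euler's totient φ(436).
φ(436) = 216

φ is multiplicative, with φ(p^e) = p^e − p^(e−1). Factorise 436 = 2^2 · 109. Then
  φ(436) = (2^2 − 2^1) · (109 − 1) = 2 · 108 = 216.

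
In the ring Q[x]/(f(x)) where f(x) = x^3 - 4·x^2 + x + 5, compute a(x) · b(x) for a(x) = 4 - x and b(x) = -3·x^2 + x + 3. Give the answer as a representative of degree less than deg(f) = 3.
a · b ≡ -x^2 - 2·x - 3 (mod f(x))

First multiply in Q[x] without reducing: a · b = 3·x^3 - 13·x^2 + x + 12. Now divide by f(x) = x^3 - 4·x^2 + x + 5, eliminating the leading term at each step:
  leading term 3·x^3: subtract (3)·f(x) = 3·x^3 - 12·x^2 + 3·x + 15, leaving -x^2 - 2·x - 3
The degree is now < 3, so this is the remainder. Hence a · b ≡ -x^2 - 2·x - 3 in Q[x]/(f).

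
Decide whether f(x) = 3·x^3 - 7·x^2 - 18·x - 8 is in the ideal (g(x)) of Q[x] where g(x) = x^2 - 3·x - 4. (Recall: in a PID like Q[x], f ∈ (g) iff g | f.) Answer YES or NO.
In Q[x] the ideal (g) consists of all multiples of g, so f ∈ (g) iff g | f, i.e. iff the remainder of f on division by g is 0. Divide f by g (g is monic, so eliminate the leading term of the running remainder at each step):
  leading term 3·x^3: subtract (3·x)·g(x) = 3·x^3 - 9·x^2 - 12·x, leaving 2·x^2 - 6·x - 8
  leading term 2·x^2: subtract (2)·g(x) = 2·x^2 - 6·x - 8, leaving 0
The remainder is 0, so f(x) = g(x) · h(x) with h(x) = 3·x + 2. Hence g | f, i.e. f ∈ (g).

Final answer: YES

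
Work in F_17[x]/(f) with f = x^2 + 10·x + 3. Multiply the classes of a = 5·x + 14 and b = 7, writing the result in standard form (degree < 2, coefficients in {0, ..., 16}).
Multiply as integer polynomials: a · b = 35·x + 98. Reducing coefficients mod 17: a · b ≡ x + 13. This already has degree < 2, so no reduction by f is needed. Hence a · b ≡ x + 13 in F_17[x]/(f).

Final answer: a · b ≡ x + 13 (mod f(x))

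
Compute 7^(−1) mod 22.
7^(−1) ≡ 19 (mod 22)

Apply the extended Euclidean algorithm to (22, 7), tracking rows (r, s, t) with s·22 + t·7 = r. Each division r_prev = q·r_cur + r_new produces the new row as (previous row) − q·(current row):
  row A: (22, 1, 0)   [1·22 + 0·7 = 22]
  row B: (7, 0, 1)   [0·22 + 1·7 = 7]
  22 = 3·7 + 1   → row C = row A − 3·row B = (1, 1, −3)   [check: 1·22 − 3·7 = 1]
  7 = 7·1 + 0   → remainder 0, stop. gcd = 1 (last nonzero row C).
The gcd is 1, so 7 is invertible mod 22. The last nonzero row gives 1·22 − 3·7 = 1, so t = −3. So 7^(−1) ≡ −3 ≡ 19 (mod 22). Verify: 7 · 19 = 133 ≡ 1 (mod 22). ✓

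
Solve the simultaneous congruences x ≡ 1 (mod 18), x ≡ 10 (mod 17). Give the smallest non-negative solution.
x ≡ 163 (mod 306); the representative in [0, 306) is 163

The moduli 18, 17 are pairwise coprime, so by the CRT there is a unique solution mod 18·17 = 306.
Solve by successive substitution. Start with x ≡ 1 (mod 18).
  Combine with x ≡ 10 (mod 17): write x = 1 + 18·t and require 1 + 18·t ≡ 10 (mod 17), i.e. 18·t ≡ 10 − 1 ≡ 9 (mod 17). Since 18^(−1) ≡ 1 (mod 17) (18 ≡ 1 (mod 17)), t ≡ 1·9 ≡ 9 (mod 17). So x ≡ 1 + 18·9 = 163 (mod 306).
Unique solution in [0, 306): x = 163.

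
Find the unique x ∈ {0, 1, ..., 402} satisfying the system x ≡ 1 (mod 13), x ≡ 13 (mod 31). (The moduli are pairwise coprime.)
The moduli 13, 31 are pairwise coprime, so by the CRT there is a unique solution mod 13·31 = 403.
Solve by successive substitution. Start with x ≡ 1 (mod 13).
  Combine with x ≡ 13 (mod 31): write x = 1 + 13·t and require 1 + 13·t ≡ 13 (mod 31), i.e. 13·t ≡ 13 − 1 ≡ 12 (mod 31). Since 13^(−1) ≡ 12 (mod 31), t ≡ 12·12 ≡ 20 (mod 31). So x ≡ 1 + 13·20 = 261 (mod 403).
Unique solution in [0, 403): x = 261.

Final answer: x ≡ 261 (mod 403); the representative in [0, 403) is 261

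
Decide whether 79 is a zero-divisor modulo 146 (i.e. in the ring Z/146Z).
gcd(79, 146) = 1, so 79 is a unit in Z/146Z (it has a multiplicative inverse). A unit cannot be a zero-divisor: if 79·b ≡ 0 then multiplying both sides by 79^(−1) gives b ≡ 0. So 79 is not a zero-divisor.

Final answer: NO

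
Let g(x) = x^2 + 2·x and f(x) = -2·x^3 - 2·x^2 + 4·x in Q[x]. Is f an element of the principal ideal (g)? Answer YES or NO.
YES

In Q[x] the ideal (g) consists of all multiples of g, so f ∈ (g) iff g | f, i.e. iff the remainder of f on division by g is 0. Divide f by g (g is monic, so eliminate the leading term of the running remainder at each step):
  leading term -2·x^3: subtract (-2·x)·g(x) = -2·x^3 - 4·x^2, leaving 2·x^2 + 4·x
  leading term 2·x^2: subtract (2)·g(x) = 2·x^2 + 4·x, leaving 0
The remainder is 0, so f(x) = g(x) · h(x) with h(x) = 2 - 2·x. Hence g | f, i.e. f ∈ (g).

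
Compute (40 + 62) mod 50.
2

Reduce the summands first: 62 ≡ 12 (mod 50), so 40 + 62 ≡ 40 + 12 (mod 50). 40 + 12 = 52; 52 = 1·50 + 2, so (40 + 62) mod 50 = 2.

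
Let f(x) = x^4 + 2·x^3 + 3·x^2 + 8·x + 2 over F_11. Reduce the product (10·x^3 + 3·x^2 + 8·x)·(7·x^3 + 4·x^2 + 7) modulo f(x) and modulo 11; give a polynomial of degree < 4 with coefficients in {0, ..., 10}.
a · b ≡ 3·x^2 + 9·x + 1 (mod f(x))

Multiply as integer polynomials: a · b = 70·x^6 + 61·x^5 + 68·x^4 + 102·x^3 + 21·x^2 + 56·x. Reducing coefficients mod 11: a · b ≡ 4·x^6 + 6·x^5 + 2·x^4 + 3·x^3 + 10·x^2 + x. Now divide by f(x) = x^4 + 2·x^3 + 3·x^2 + 8·x + 2 in F_11[x], eliminating the leading term at each step:
  leading term 4·x^6: subtract (4·x^2)·f(x) = 4·x^6 + 8·x^5 + x^4 + 10·x^3 + 8·x^2, leaving 9·x^5 + x^4 + 4·x^3 + 2·x^2 + x (coefficients mod 11)
  leading term 9·x^5: subtract (9·x)·f(x) = 9·x^5 + 7·x^4 + 5·x^3 + 6·x^2 + 7·x, leaving 5·x^4 + 10·x^3 + 7·x^2 + 5·x (coefficients mod 11)
  leading term 5·x^4: subtract (5)·f(x) = 5·x^4 + 10·x^3 + 4·x^2 + 7·x + 10, leaving 3·x^2 + 9·x + 1 (coefficients mod 11)
The degree is now < 4, so this is the remainder. Hence a · b ≡ 3·x^2 + 9·x + 1 in F_11[x]/(f).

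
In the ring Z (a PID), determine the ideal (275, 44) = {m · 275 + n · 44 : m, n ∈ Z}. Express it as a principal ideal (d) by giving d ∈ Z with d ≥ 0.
In the PID Z, (a, b) is generated by gcd(a, b). Compute gcd(275, 44) with the extended Euclidean algorithm, tracking rows (r, s, t) with s·275 + t·44 = r:
  row A: (275, 1, 0)   [1·275 + 0·44 = 275]
  row B: (44, 0, 1)   [0·275 + 1·44 = 44]
  275 = 6·44 + 11   → row C = row A − 6·row B = (11, 1, −6)   [check: 1·275 − 6·44 = 11]
  44 = 4·11 + 0   → remainder 0, stop. gcd = 11 (last nonzero row C).
So gcd(275, 44) = 11, with Bézout identity 1·275 − 6·44 = 11. Containment (⊇): the Bézout identity exhibits 11 as an element of (275, 44), giving (11) ⊆ (275, 44). Containment (⊆): since 11 | 275 and 11 | 44 (275 = 11·25, 44 = 11·4), every Z-linear combination of 275 and 44 is divisible by 11, so (275, 44) ⊆ (11). Therefore (275, 44) = (11), d = 11.

Final answer: (275, 44) = (11); d = 11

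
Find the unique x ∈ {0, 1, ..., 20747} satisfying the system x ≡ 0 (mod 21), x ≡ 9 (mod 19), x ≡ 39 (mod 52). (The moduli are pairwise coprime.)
The moduli 21, 19, 52 are pairwise coprime, so by the CRT there is a unique solution mod 21·19·52 = 20748.
Solve by successive substitution. Start with x ≡ 0 (mod 21).
  Combine with x ≡ 9 (mod 19): write x = 21·t and require 21·t ≡ 9 (mod 19). Since 21^(−1) ≡ 10 (mod 19) (21 ≡ 2 (mod 19)), t ≡ 10·9 ≡ 14 (mod 19). So x ≡ 21·14 = 294 (mod 399).
  Combine with x ≡ 39 (mod 52): write x = 294 + 399·t and require 294 + 399·t ≡ 39 (mod 52), i.e. 399·t ≡ 39 − 294 ≡ 5 (mod 52). Since 399^(−1) ≡ 3 (mod 52) (399 ≡ 35 (mod 52)), t ≡ 3·5 ≡ 15 (mod 52). So x ≡ 294 + 399·15 = 6279 (mod 20748).
Unique solution in [0, 20748): x = 6279.

Final answer: x ≡ 6279 (mod 20748); the representative in [0, 20748) is 6279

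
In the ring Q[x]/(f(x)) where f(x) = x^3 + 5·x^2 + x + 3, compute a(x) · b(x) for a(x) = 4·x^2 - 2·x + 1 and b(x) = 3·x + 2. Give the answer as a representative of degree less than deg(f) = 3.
a · b ≡ -58·x^2 - 13·x - 34 (mod f(x))

First multiply in Q[x] without reducing: a · b = 12·x^3 + 2·x^2 - x + 2. Now divide by f(x) = x^3 + 5·x^2 + x + 3, eliminating the leading term at each step:
  leading term 12·x^3: subtract (12)·f(x) = 12·x^3 + 60·x^2 + 12·x + 36, leaving -58·x^2 - 13·x - 34
The degree is now < 3, so this is the remainder. Hence a · b ≡ -58·x^2 - 13·x - 34 in Q[x]/(f).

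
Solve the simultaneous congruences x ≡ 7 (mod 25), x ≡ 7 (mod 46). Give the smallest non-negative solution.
x ≡ 7 (mod 1150); the representative in [0, 1150) is 7

The moduli 25, 46 are pairwise coprime, so by the CRT there is a unique solution mod 25·46 = 1150.
Solve by successive substitution. Start with x ≡ 7 (mod 25).
  Combine with x ≡ 7 (mod 46): write x = 7 + 25·t and require 7 + 25·t ≡ 7 (mod 46), i.e. 25·t ≡ 7 − 7 ≡ 0 (mod 46). Since 25^(−1) ≡ 35 (mod 46), t ≡ 35·0 ≡ 0 (mod 46). So x ≡ 7 + 25·0 = 7 (mod 1150).
Unique solution in [0, 1150): x = 7.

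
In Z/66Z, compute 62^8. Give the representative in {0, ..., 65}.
Use repeated squaring. Binary(8) = 1000. Walk through the bits of the exponent 8 left-to-right: at each bit after the leading one, square the running value, then multiply by 62 if the bit is 1 (always reducing mod 66):
  bit 1 = 1 (leading): start with 62.
  bit 2 = 0: square 62^2 = 3844 ≡ 16 (mod 66).
  bit 3 = 0: square 16^2 = 256 ≡ 58 (mod 66).
  bit 4 = 0: square 58^2 = 3364 ≡ 64 (mod 66).
Final value: 62^8 ≡ 64 (mod 66).

Final answer: 64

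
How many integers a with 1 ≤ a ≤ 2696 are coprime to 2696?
The number of a ∈ {1, ..., 2696} with gcd(a, 2696) = 1 is by definition Euler's totient φ(2696). φ is multiplicative, with φ(p^e) = p^e − p^(e−1). Factorise 2696 = 2^3 · 337. Then
  φ(2696) = (2^3 − 2^2) · (337 − 1) = 4 · 336 = 1344.
So there are 1344 such integers.

Final answer: 1344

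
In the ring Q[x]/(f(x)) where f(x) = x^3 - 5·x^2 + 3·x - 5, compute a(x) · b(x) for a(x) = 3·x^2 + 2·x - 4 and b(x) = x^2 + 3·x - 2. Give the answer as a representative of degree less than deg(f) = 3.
First multiply in Q[x] without reducing: a · b = 3·x^4 + 11·x^3 - 4·x^2 - 16·x + 8. Now divide by f(x) = x^3 - 5·x^2 + 3·x - 5, eliminating the leading term at each step:
  leading term 3·x^4: subtract (3·x)·f(x) = 3·x^4 - 15·x^3 + 9·x^2 - 15·x, leaving 26·x^3 - 13·x^2 - x + 8
  leading term 26·x^3: subtract (26)·f(x) = 26·x^3 - 130·x^2 + 78·x - 130, leaving 117·x^2 - 79·x + 138
The degree is now < 3, so this is the remainder. Hence a · b ≡ 117·x^2 - 79·x + 138 in Q[x]/(f).

Final answer: a · b ≡ 117·x^2 - 79·x + 138 (mod f(x))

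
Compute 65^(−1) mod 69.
65^(−1) ≡ 17 (mod 69)

Apply the extended Euclidean algorithm to (69, 65), tracking rows (r, s, t) with s·69 + t·65 = r. Each division r_prev = q·r_cur + r_new produces the new row as (previous row) − q·(current row):
  row A: (69, 1, 0)   [1·69 + 0·65 = 69]
  row B: (65, 0, 1)   [0·69 + 1·65 = 65]
  69 = 1·65 + 4   → row C = row A − 1·row B = (4, 1, −1)   [check: 1·69 − 1·65 = 4]
  65 = 16·4 + 1   → row D = row B − 16·row C = (1, −16, 17)   [check: −16·69 + 17·65 = 1]
  4 = 4·1 + 0   → remainder 0, stop. gcd = 1 (last nonzero row D).
The gcd is 1, so 65 is invertible mod 69. The last nonzero row gives −16·69 + 17·65 = 1, so t = 17. So 65^(−1) ≡ 17 (mod 69). Verify: 65 · 17 = 1105 ≡ 1 (mod 69). ✓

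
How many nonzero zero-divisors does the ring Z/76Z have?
Z/76Z has 39 nonzero zero-divisors

In Z/76Z each nonzero element is either a unit (gcd with 76 is 1) or a zero-divisor (gcd > 1). The number of units is φ(76): factorise 76 = 2^2 · 19, so φ(76) = (2^2 − 2^1) · (19 − 1) = 2 · 18 = 36. The nonzero elements number 76 − 1 = 75. Hence the nonzero zero-divisors number 75 − 36 = 39.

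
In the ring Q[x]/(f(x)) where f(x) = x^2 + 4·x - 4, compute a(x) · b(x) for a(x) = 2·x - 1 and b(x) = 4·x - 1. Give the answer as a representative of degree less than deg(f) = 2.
First multiply in Q[x] without reducing: a · b = 8·x^2 - 6·x + 1. Now divide by f(x) = x^2 + 4·x - 4, eliminating the leading term at each step:
  leading term 8·x^2: subtract (8)·f(x) = 8·x^2 + 32·x - 32, leaving 33 - 38·x
The degree is now < 2, so this is the remainder. Hence a · b ≡ 33 - 38·x in Q[x]/(f).

Final answer: a · b ≡ 33 - 38·x (mod f(x))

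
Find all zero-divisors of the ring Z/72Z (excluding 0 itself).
nonzero zero-divisors of Z/72Z = {2, 3, 4, 6, 8, 9, 10, 12, 14, 15, 16, 18, 20, 21, 22, 24, 26, 27, 28, 30, 32, 33, 34, 36, 38, 39, 40, 42, 44, 45, 46, 48, 50, 51, 52, 54, 56, 57, 58, 60, 62, 63, 64, 66, 68, 69, 70}

An element a ∈ Z/72Z (with a ≠ 0) is a zero-divisor iff gcd(a, 72) > 1 (because a is a unit precisely when gcd(a, n) = 1, and in Z/nZ every nonzero, non-unit element is a zero-divisor). Scan a = 1, ..., 71 and keep those with gcd(a, 72) > 1:
  gcd(2, 72) = 2, gcd(3, 72) = 3, gcd(4, 72) = 4, gcd(6, 72) = 6, gcd(8, 72) = 8, gcd(9, 72) = 9, gcd(10, 72) = 2, gcd(12, 72) = 12, gcd(14, 72) = 2, gcd(15, 72) = 3, gcd(16, 72) = 8, gcd(18, 72) = 18, gcd(20, 72) = 4, gcd(21, 72) = 3, gcd(22, 72) = 2, gcd(24, 72) = 24, gcd(26, 72) = 2, gcd(27, 72) = 9, gcd(28, 72) = 4, gcd(30, 72) = 6, gcd(32, 72) = 8, gcd(33, 72) = 3, gcd(34, 72) = 2, gcd(36, 72) = 36, gcd(38, 72) = 2, gcd(39, 72) = 3, gcd(40, 72) = 8, gcd(42, 72) = 6, gcd(44, 72) = 4, gcd(45, 72) = 9, gcd(46, 72) = 2, gcd(48, 72) = 24, gcd(50, 72) = 2, gcd(51, 72) = 3, gcd(52, 72) = 4, gcd(54, 72) = 18, gcd(56, 72) = 8, gcd(57, 72) = 3, gcd(58, 72) = 2, gcd(60, 72) = 12, gcd(62, 72) = 2, gcd(63, 72) = 9, gcd(64, 72) = 8, gcd(66, 72) = 6, gcd(68, 72) = 4, gcd(69, 72) = 3, gcd(70, 72) = 2.
All other a ∈ {1, ..., 71} have gcd(a, 72) = 1 and are units. So the nonzero zero-divisors are exactly the 47 values of a appearing in this scan.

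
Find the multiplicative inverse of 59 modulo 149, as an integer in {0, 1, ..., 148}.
Apply the extended Euclidean algorithm to (149, 59), tracking rows (r, s, t) with s·149 + t·59 = r. Each division r_prev = q·r_cur + r_new produces the new row as (previous row) − q·(current row):
  row A: (149, 1, 0)   [1·149 + 0·59 = 149]
  row B: (59, 0, 1)   [0·149 + 1·59 = 59]
  149 = 2·59 + 31   → row C = row A − 2·row B = (31, 1, −2)   [check: 1·149 − 2·59 = 31]
  59 = 1·31 + 28   → row D = row B − 1·row C = (28, −1, 3)   [check: −1·149 + 3·59 = 28]
  31 = 1·28 + 3   → row E = row C − 1·row D = (3, 2, −5)   [check: 2·149 − 5·59 = 3]
  28 = 9·3 + 1   → row F = row D − 9·row E = (1, −19, 48)   [check: −19·149 + 48·59 = 1]
  3 = 3·1 + 0   → remainder 0, stop. gcd = 1 (last nonzero row F).
The gcd is 1, so 59 is invertible mod 149. The last nonzero row gives −19·149 + 48·59 = 1, so t = 48. So 59^(−1) ≡ 48 (mod 149). Verify: 59 · 48 = 2832 ≡ 1 (mod 149). ✓

Final answer: 59^(−1) ≡ 48 (mod 149)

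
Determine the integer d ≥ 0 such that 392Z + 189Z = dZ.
(392, 189) = (7); d = 7

In the PID Z, (a, b) is generated by gcd(a, b). Compute gcd(392, 189) with the extended Euclidean algorithm, tracking rows (r, s, t) with s·392 + t·189 = r:
  row A: (392, 1, 0)   [1·392 + 0·189 = 392]
  row B: (189, 0, 1)   [0·392 + 1·189 = 189]
  392 = 2·189 + 14   → row C = row A − 2·row B = (14, 1, −2)   [check: 1·392 − 2·189 = 14]
  189 = 13·14 + 7   → row D = row B − 13·row C = (7, −13, 27)   [check: −13·392 + 27·189 = 7]
  14 = 2·7 + 0   → remainder 0, stop. gcd = 7 (last nonzero row D).
So gcd(392, 189) = 7, with Bézout identity −13·392 + 27·189 = 7. Containment (⊇): the Bézout identity exhibits 7 as an element of (392, 189), giving (7) ⊆ (392, 189). Containment (⊆): since 7 | 392 and 7 | 189 (392 = 7·56, 189 = 7·27), every Z-linear combination of 392 and 189 is divisible by 7, so (392, 189) ⊆ (7). Therefore (392, 189) = (7), d = 7.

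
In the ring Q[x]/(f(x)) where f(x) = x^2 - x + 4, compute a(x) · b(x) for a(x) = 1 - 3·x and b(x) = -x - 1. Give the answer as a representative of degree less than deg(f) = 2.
First multiply in Q[x] without reducing: a · b = 3·x^2 + 2·x - 1. Now divide by f(x) = x^2 - x + 4, eliminating the leading term at each step:
  leading term 3·x^2: subtract (3)·f(x) = 3·x^2 - 3·x + 12, leaving 5·x - 13
The degree is now < 2, so this is the remainder. Hence a · b ≡ 5·x - 13 in Q[x]/(f).

Final answer: a · b ≡ 5·x - 13 (mod f(x))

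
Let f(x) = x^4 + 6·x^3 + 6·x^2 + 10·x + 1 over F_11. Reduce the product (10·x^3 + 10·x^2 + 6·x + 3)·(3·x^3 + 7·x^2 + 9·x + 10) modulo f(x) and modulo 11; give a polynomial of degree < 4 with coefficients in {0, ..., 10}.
a · b ≡ 6·x^3 + 2·x^2 + 7·x + 3 (mod f(x))

Multiply as integer polynomials: a · b = 30·x^6 + 100·x^5 + 178·x^4 + 241·x^3 + 175·x^2 + 87·x + 30. Reducing coefficients mod 11: a · b ≡ 8·x^6 + x^5 + 2·x^4 + 10·x^3 + 10·x^2 + 10·x + 8. Now divide by f(x) = x^4 + 6·x^3 + 6·x^2 + 10·x + 1 in F_11[x], eliminating the leading term at each step:
  leading term 8·x^6: subtract (8·x^2)·f(x) = 8·x^6 + 4·x^5 + 4·x^4 + 3·x^3 + 8·x^2, leaving 8·x^5 + 9·x^4 + 7·x^3 + 2·x^2 + 10·x + 8 (coefficients mod 11)
  leading term 8·x^5: subtract (8·x)·f(x) = 8·x^5 + 4·x^4 + 4·x^3 + 3·x^2 + 8·x, leaving 5·x^4 + 3·x^3 + 10·x^2 + 2·x + 8 (coefficients mod 11)
  leading term 5·x^4: subtract (5)·f(x) = 5·x^4 + 8·x^3 + 8·x^2 + 6·x + 5, leaving 6·x^3 + 2·x^2 + 7·x + 3 (coefficients mod 11)
The degree is now < 4, so this is the remainder. Hence a · b ≡ 6·x^3 + 2·x^2 + 7·x + 3 in F_11[x]/(f).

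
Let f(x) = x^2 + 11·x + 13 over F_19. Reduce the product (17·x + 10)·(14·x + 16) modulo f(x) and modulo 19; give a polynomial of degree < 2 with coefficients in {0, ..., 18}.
Multiply as integer polynomials: a · b = 238·x^2 + 412·x + 160. Reducing coefficients mod 19: a · b ≡ 10·x^2 + 13·x + 8. Now divide by f(x) = x^2 + 11·x + 13 in F_19[x], eliminating the leading term at each step:
  leading term 10·x^2: subtract (10)·f(x) = 10·x^2 + 15·x + 16, leaving 17·x + 11 (coefficients mod 19)
The degree is now < 2, so this is the remainder. Hence a · b ≡ 17·x + 11 in F_19[x]/(f).

Final answer: a · b ≡ 17·x + 11 (mod f(x))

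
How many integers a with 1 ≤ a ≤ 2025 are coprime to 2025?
1080

The number of a ∈ {1, ..., 2025} with gcd(a, 2025) = 1 is by definition Euler's totient φ(2025). φ is multiplicative, with φ(p^e) = p^e − p^(e−1). Factorise 2025 = 3^4 · 5^2. Then
  φ(2025) = (3^4 − 3^3) · (5^2 − 5^1) = 54 · 20 = 1080.
So there are 1080 such integers.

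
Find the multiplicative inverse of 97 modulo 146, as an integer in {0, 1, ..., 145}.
97^(−1) ≡ 143 (mod 146)

Apply the extended Euclidean algorithm to (146, 97), tracking rows (r, s, t) with s·146 + t·97 = r. Each division r_prev = q·r_cur + r_new produces the new row as (previous row) − q·(current row):
  row A: (146, 1, 0)   [1·146 + 0·97 = 146]
  row B: (97, 0, 1)   [0·146 + 1·97 = 97]
  146 = 1·97 + 49   → row C = row A − 1·row B = (49, 1, −1)   [check: 1·146 − 1·97 = 49]
  97 = 1·49 + 48   → row D = row B − 1·row C = (48, −1, 2)   [check: −1·146 + 2·97 = 48]
  49 = 1·48 + 1   → row E = row C − 1·row D = (1, 2, −3)   [check: 2·146 − 3·97 = 1]
  48 = 48·1 + 0   → remainder 0, stop. gcd = 1 (last nonzero row E).
The gcd is 1, so 97 is invertible mod 146. The last nonzero row gives 2·146 − 3·97 = 1, so t = −3. So 97^(−1) ≡ −3 ≡ 143 (mod 146). Verify: 97 · 143 = 13871 ≡ 1 (mod 146). ✓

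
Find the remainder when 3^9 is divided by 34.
Use repeated squaring. Binary(9) = 1001. Walk through the bits of the exponent 9 left-to-right: at each bit after the leading one, square the running value, then multiply by 3 if the bit is 1 (always reducing mod 34):
  bit 1 = 1 (leading): start with 3.
  bit 2 = 0: square 3^2 = 9 (mod 34).
  bit 3 = 0: square 9^2 = 81 ≡ 13 (mod 34).
  bit 4 = 1: square 13^2 = 169 ≡ 33; bit is 1, so multiply 33·3 = 99 ≡ 31 (mod 34).
Final value: 3^9 ≡ 31 (mod 34).

Final answer: 31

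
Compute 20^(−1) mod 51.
20^(−1) ≡ 23 (mod 51)

Apply the extended Euclidean algorithm to (51, 20), tracking rows (r, s, t) with s·51 + t·20 = r. Each division r_prev = q·r_cur + r_new produces the new row as (previous row) − q·(current row):
  row A: (51, 1, 0)   [1·51 + 0·20 = 51]
  row B: (20, 0, 1)   [0·51 + 1·20 = 20]
  51 = 2·20 + 11   → row C = row A − 2·row B = (11, 1, −2)   [check: 1·51 − 2·20 = 11]
  20 = 1·11 + 9   → row D = row B − 1·row C = (9, −1, 3)   [check: −1·51 + 3·20 = 9]
  11 = 1·9 + 2   → row E = row C − 1·row D = (2, 2, −5)   [check: 2·51 − 5·20 = 2]
  9 = 4·2 + 1   → row F = row D − 4·row E = (1, −9, 23)   [check: −9·51 + 23·20 = 1]
  2 = 2·1 + 0   → remainder 0, stop. gcd = 1 (last nonzero row F).
The gcd is 1, so 20 is invertible mod 51. The last nonzero row gives −9·51 + 23·20 = 1, so t = 23. So 20^(−1) ≡ 23 (mod 51). Verify: 20 · 23 = 460 ≡ 1 (mod 51). ✓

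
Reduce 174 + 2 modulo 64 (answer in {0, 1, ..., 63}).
Reduce the summands first: 174 ≡ 46 (mod 64), so 174 + 2 ≡ 46 + 2 (mod 64). 46 + 2 = 48; 48 = 0·64 + 48, so (174 + 2) mod 64 = 48.

Final answer: 48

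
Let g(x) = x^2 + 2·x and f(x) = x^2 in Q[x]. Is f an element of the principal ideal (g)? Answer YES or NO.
NO

In Q[x] the ideal (g) consists of all multiples of g, so f ∈ (g) iff g | f, i.e. iff the remainder of f on division by g is 0. Divide f by g (g is monic, so eliminate the leading term of the running remainder at each step):
  leading term x^2: subtract (1)·g(x) = x^2 + 2·x, leaving -2·x
The remainder r(x) = -2·x ≠ 0 (and deg r < deg g), so g ∤ f, i.e. f ∉ (g).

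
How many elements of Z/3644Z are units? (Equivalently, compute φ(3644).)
Z/3644Z has φ(3644) = 1820 units

An element a ∈ Z/3644Z is a unit iff gcd(a, 3644) = 1, so the number of units is φ(3644). φ is multiplicative, with φ(p^e) = p^e − p^(e−1). Factorise 3644 = 2^2 · 911. Then
  φ(3644) = (2^2 − 2^1) · (911 − 1) = 2 · 910 = 1820.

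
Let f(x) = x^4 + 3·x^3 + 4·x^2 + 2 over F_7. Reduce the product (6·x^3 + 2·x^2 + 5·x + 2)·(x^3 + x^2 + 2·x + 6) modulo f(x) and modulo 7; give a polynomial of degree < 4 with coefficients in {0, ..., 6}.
a · b ≡ 5·x^3 + 3·x^2 + 5·x + 4 (mod f(x))

Multiply as integer polynomials: a · b = 6·x^6 + 8·x^5 + 19·x^4 + 47·x^3 + 24·x^2 + 34·x + 12. Reducing coefficients mod 7: a · b ≡ 6·x^6 + x^5 + 5·x^4 + 5·x^3 + 3·x^2 + 6·x + 5. Now divide by f(x) = x^4 + 3·x^3 + 4·x^2 + 2 in F_7[x], eliminating the leading term at each step:
  leading term 6·x^6: subtract (6·x^2)·f(x) = 6·x^6 + 4·x^5 + 3·x^4 + 5·x^2, leaving 4·x^5 + 2·x^4 + 5·x^3 + 5·x^2 + 6·x + 5 (coefficients mod 7)
  leading term 4·x^5: subtract (4·x)·f(x) = 4·x^5 + 5·x^4 + 2·x^3 + x, leaving 4·x^4 + 3·x^3 + 5·x^2 + 5·x + 5 (coefficients mod 7)
  leading term 4·x^4: subtract (4)·f(x) = 4·x^4 + 5·x^3 + 2·x^2 + 1, leaving 5·x^3 + 3·x^2 + 5·x + 4 (coefficients mod 7)
The degree is now < 4, so this is the remainder. Hence a · b ≡ 5·x^3 + 3·x^2 + 5·x + 4 in F_7[x]/(f).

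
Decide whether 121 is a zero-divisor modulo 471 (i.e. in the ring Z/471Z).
NO

gcd(121, 471) = 1, so 121 is a unit in Z/471Z (it has a multiplicative inverse). A unit cannot be a zero-divisor: if 121·b ≡ 0 then multiplying both sides by 121^(−1) gives b ≡ 0. So 121 is not a zero-divisor.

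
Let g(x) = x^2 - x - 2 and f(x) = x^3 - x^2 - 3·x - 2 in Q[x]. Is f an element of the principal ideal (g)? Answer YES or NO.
NO

In Q[x] the ideal (g) consists of all multiples of g, so f ∈ (g) iff g | f, i.e. iff the remainder of f on division by g is 0. Divide f by g (g is monic, so eliminate the leading term of the running remainder at each step):
  leading term x^3: subtract (x)·g(x) = x^3 - x^2 - 2·x, leaving -x - 2
The remainder r(x) = -x - 2 ≠ 0 (and deg r < deg g), so g ∤ f, i.e. f ∉ (g).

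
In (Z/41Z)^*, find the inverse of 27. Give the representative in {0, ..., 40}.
Apply the extended Euclidean algorithm to (41, 27), tracking rows (r, s, t) with s·41 + t·27 = r. Each division r_prev = q·r_cur + r_new produces the new row as (previous row) − q·(current row):
  row A: (41, 1, 0)   [1·41 + 0·27 = 41]
  row B: (27, 0, 1)   [0·41 + 1·27 = 27]
  41 = 1·27 + 14   → row C = row A − 1·row B = (14, 1, −1)   [check: 1·41 − 1·27 = 14]
  27 = 1·14 + 13   → row D = row B − 1·row C = (13, −1, 2)   [check: −1·41 + 2·27 = 13]
  14 = 1·13 + 1   → row E = row C − 1·row D = (1, 2, −3)   [check: 2·41 − 3·27 = 1]
  13 = 13·1 + 0   → remainder 0, stop. gcd = 1 (last nonzero row E).
The gcd is 1, so 27 is invertible mod 41. The last nonzero row gives 2·41 − 3·27 = 1, so t = −3. So 27^(−1) ≡ −3 ≡ 38 (mod 41). Verify: 27 · 38 = 1026 ≡ 1 (mod 41). ✓

Final answer: 27^(−1) ≡ 38 (mod 41)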